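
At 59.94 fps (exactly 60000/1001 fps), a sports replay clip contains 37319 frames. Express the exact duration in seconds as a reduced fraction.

Running time = 37319 ÷ (60000/1001) = 37319 × 1001/60000 = 37356319/60000 s.

37356319/60000 seconds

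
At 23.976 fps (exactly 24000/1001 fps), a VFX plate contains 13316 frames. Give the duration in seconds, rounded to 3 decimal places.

Running time = 13316 × 1001/24000 = 3332329/6000 s ≈ 555.388 s.

555.388 seconds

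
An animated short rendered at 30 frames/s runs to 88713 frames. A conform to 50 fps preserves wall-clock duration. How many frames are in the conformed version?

Target frames = source frames × (target rate / source rate) = 88713 × (50)/(30) = 88713 × 5/3 = 147855.

147855 frames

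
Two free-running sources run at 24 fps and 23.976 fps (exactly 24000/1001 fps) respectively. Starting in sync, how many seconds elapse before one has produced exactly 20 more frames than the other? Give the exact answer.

5005/6 seconds

The gap grows by |24000/1001 − 24| = 24/1001 frames per second.
Time for a 20-frame gap: 20 ÷ (24/1001) = 5005/6 s.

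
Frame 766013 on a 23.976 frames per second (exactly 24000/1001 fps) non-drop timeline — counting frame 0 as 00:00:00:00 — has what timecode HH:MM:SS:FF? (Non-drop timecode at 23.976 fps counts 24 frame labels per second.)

08:51:57:05

766013 ÷ 24 = 31917 full seconds, remainder 5 frames.
31917 s = 8 h 51 min 57 s.
Timecode: 08:51:57:05.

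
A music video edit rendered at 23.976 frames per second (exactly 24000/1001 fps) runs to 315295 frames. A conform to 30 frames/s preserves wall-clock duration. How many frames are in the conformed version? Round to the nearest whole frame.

394513 frames

Frames at target rate = 315295 × (30) / (24000/1001) = 63122059/160 ≈ 394512.869.
Nearest whole frame: 394513.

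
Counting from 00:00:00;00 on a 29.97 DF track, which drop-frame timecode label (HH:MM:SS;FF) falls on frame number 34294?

Each 10-minute DF block holds 10 × 60 × 30 − 9 × 2 = 17982 frames. 34294 ÷ 17982 → 1 full block, remainder 16312.
Within the partial block the first minute is 1800 frames and each further minute 1798, so 9 further minute boundaries passed. Total skipped labels = 18 × 1 + 2 × 9 = 36.
Non-drop label index = 34294 + 36 = 34330; at 30 labels/s that is 00:19:04:10, i.e. DF 00:19:04;10.

00:19:04;10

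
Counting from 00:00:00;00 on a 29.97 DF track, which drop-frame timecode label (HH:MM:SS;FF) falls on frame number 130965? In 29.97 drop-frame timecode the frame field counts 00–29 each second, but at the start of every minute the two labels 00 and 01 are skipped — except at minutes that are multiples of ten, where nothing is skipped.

Each 10-minute DF block holds 10 × 60 × 30 − 9 × 2 = 17982 frames. 130965 ÷ 17982 → 7 full blocks, remainder 5091.
Within the partial block the first minute is 1800 frames and each further minute 1798, so 2 further minute boundaries passed. Total skipped labels = 18 × 7 + 2 × 2 = 130.
Non-drop label index = 130965 + 130 = 131095; at 30 labels/s that is 01:12:49:25, i.e. DF 01:12:49;25.

01:12:49;25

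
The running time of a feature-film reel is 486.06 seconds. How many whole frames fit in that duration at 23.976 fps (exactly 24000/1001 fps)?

Frames = 486.06 × 24000/1001 = 11665440/1001 ≈ 11653.7862.
Complete frames: 11653.

11653 frames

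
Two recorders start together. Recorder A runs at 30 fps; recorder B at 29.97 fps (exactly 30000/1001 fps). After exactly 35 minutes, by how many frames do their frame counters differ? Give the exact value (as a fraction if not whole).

35 min = 2100 s.
A emits 30 × 2100 = 63000 frames; B emits 30000/1001 × 2100 = 9000000/143.
Difference = 9000/143 frames (≈ 62.9371); B is behind A.

9000/143 frames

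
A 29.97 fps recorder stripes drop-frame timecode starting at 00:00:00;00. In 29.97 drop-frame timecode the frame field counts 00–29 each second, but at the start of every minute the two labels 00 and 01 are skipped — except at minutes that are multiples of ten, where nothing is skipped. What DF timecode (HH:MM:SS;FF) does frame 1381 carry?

Each 10-minute DF block holds 10 × 60 × 30 − 9 × 2 = 17982 frames. 1381 ÷ 17982 → 0 full blocks, remainder 1381.
Within the partial block the first minute is 1800 frames and each further minute 1798, so 0 further minute boundaries passed. Total skipped labels = 18 × 0 + 2 × 0 = 0.
Non-drop label index = 1381 + 0 = 1381; at 30 labels/s that is 00:00:46:01, i.e. DF 00:00:46;01.

00:00:46;01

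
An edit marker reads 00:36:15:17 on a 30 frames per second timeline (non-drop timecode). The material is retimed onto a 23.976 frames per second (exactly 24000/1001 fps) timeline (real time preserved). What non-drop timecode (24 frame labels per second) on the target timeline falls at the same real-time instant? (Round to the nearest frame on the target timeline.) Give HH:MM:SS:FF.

00:36:13:09

Source frame index: (0×3600 + 36×60 + 15) × 30 + 17 = 65267.
Real time: 65267 / (30) = 65267/30 s.
Target frame: (65267/30) × (24000/1001) = 52213600/1001 ≈ 52161.439 → 52161.
At 24 labels/s: frame 52161 → 00:36:13:09.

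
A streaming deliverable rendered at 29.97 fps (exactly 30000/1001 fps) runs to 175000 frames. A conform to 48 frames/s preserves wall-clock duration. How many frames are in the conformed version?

280280 frames

Target frames = source frames × (target rate / source rate) = 175000 × (48)/(30000/1001) = 175000 × 1001/625 = 280280.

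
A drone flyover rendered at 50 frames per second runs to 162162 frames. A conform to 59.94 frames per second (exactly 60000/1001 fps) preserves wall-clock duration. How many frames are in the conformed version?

Target frames = source frames × (target rate / source rate) = 162162 × (60000/1001)/(50) = 162162 × 1200/1001 = 194400.

194400 frames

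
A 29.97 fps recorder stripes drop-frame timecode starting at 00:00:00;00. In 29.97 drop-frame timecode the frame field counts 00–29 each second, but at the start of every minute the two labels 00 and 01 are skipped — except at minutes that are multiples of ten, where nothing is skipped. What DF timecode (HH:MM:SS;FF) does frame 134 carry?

Each 10-minute DF block holds 10 × 60 × 30 − 9 × 2 = 17982 frames. 134 ÷ 17982 → 0 full blocks, remainder 134.
Within the partial block the first minute is 1800 frames and each further minute 1798, so 0 further minute boundaries passed. Total skipped labels = 18 × 0 + 2 × 0 = 0.
Non-drop label index = 134 + 0 = 134; at 30 labels/s that is 00:00:04:14, i.e. DF 00:00:04;14.

00:00:04;14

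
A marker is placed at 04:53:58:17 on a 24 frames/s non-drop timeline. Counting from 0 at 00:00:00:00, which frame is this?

Total seconds to the label: (4 × 3600 + 53 × 60 + 58) = 17638.
Frame index = 17638 × 24 + 17 = 423329.

frame 423329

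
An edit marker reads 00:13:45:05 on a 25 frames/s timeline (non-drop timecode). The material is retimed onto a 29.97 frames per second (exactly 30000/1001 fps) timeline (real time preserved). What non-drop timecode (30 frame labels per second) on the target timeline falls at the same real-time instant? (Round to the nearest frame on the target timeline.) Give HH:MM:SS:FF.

00:13:44:11

Source frame index: (0×3600 + 13×60 + 45) × 25 + 5 = 20630.
Real time: 20630 / (25) = 4126/5 s.
Target frame: (4126/5) × (30000/1001) = 24756000/1001 ≈ 24731.269 → 24731.
At 30 labels/s: frame 24731 → 00:13:44:11.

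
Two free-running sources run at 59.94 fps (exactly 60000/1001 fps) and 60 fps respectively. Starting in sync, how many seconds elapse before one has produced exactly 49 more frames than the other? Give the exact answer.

The gap grows by |60 − 60000/1001| = 60/1001 frames per second.
Time for a 49-frame gap: 49 ÷ (60/1001) = 49049/60 s.

49049/60 seconds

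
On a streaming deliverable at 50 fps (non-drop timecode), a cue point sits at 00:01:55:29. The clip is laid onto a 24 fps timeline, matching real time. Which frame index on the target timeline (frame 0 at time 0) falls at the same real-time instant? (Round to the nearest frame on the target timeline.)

frame 2774

Source frame index: (0×3600 + 1×60 + 55) × 50 + 29 = 5779.
Real time: 5779 / (50) = 5779/50 s.
Target frame: (5779/50) × (24) = 69348/25 ≈ 2773.920 → 2774.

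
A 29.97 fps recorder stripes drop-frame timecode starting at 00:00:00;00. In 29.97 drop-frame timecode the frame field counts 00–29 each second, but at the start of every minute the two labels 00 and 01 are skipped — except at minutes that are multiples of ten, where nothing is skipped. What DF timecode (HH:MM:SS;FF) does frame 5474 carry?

Ten DF minutes hold 17982 frames, so frame 5474 lies in block 0 (frames 0–17981) with 5474 frames into that block.
The block's first minute is 1800 frames and the rest 1798 each; 5474 frames reaches minute 3, so 0 × 18 + 3 × 2 = 6 labels have been skipped so far.
Adding those back, label number 5474 + 6 = 5480 at 30 labels/s is 182 s + 20 f = 0 h 3 min 2 s frame 20, i.e. 00:03:02;20.

00:03:02;20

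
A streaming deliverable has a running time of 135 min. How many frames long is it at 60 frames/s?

135 min = 8100 s.
Frames = 8100 × 60 = 486000.

486000 frames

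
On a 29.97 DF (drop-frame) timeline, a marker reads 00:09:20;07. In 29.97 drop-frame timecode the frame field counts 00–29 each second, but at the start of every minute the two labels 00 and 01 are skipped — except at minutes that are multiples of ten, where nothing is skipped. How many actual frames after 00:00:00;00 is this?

16789

Complete 10-minute blocks: 0, each 17982 frames → 0.
Remaining 9 whole minutes in the current block: 1800 + 8 × 1798 = 16184 frames.
Within the current minute: 20 × 30 + 7 − 2 = 605 (labels ;00/;01 skipped at this minute). Total = 0 + 16184 + 605 = 16789.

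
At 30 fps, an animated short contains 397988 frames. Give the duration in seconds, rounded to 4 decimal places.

13266.2667 seconds

Running time = 397988 × 1/30 = 198994/15 s ≈ 13266.2667 s.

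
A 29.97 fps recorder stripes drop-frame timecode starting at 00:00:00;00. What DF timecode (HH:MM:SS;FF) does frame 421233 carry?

Ten DF minutes hold 17982 frames, so frame 421233 lies in block 23 (frames 413586–431567) with 7647 frames into that block.
The block's first minute is 1800 frames and the rest 1798 each; 7647 frames reaches minute 4, so 23 × 18 + 4 × 2 = 422 labels have been skipped so far.
Adding those back, label number 421233 + 422 = 421655 at 30 labels/s is 14055 s + 5 f = 3 h 54 min 15 s frame 5, i.e. 03:54:15;05.

03:54:15;05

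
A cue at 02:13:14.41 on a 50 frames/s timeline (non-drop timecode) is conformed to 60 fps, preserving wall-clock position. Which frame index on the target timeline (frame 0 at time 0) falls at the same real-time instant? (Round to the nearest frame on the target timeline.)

frame 479689

Source frame index: (2×3600 + 13×60 + 14) × 50 + 41 = 399741.
Real time: 399741 / (50) = 399741/50 s.
Target frame: (399741/50) × (60) = 2398446/5 ≈ 479689.200 → 479689.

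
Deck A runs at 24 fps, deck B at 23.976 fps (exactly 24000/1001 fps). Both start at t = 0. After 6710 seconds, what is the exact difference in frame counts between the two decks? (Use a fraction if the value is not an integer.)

14640/91 frames

A emits 24 × 6710 = 161040 frames; B emits 24000/1001 × 6710 = 14640000/91.
Difference = 14640/91 frames (≈ 160.8791); B is behind A.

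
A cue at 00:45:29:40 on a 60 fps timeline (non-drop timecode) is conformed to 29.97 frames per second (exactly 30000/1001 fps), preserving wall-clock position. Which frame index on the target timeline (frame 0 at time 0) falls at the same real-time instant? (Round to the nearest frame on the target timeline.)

Source frame index: (0×3600 + 45×60 + 29) × 60 + 40 = 163780.
Real time: 163780 / (60) = 8189/3 s.
Target frame: (8189/3) × (30000/1001) = 81890000/1001 ≈ 81808.192 → 81808.

frame 81808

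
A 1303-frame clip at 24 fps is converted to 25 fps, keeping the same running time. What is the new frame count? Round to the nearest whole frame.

1357 frames

Frames at target rate = 1303 × (25) / (24) = 32575/24 ≈ 1357.292.
Nearest whole frame: 1357.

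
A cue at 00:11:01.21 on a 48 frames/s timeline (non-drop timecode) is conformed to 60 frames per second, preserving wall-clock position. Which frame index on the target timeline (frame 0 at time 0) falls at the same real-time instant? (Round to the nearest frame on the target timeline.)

frame 39686

Source frame index: (0×3600 + 11×60 + 1) × 48 + 21 = 31749.
Real time: 31749 / (48) = 10583/16 s.
Target frame: (10583/16) × (60) = 158745/4 ≈ 39686.250 → 39686.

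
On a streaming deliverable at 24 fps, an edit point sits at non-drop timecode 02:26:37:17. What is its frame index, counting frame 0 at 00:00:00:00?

Total seconds to the label: (2 × 3600 + 26 × 60 + 37) = 8797.
Frame index = 8797 × 24 + 17 = 211145.

frame 211145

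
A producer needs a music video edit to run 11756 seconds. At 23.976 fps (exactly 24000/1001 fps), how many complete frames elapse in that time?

Frames = 11756 × 24000/1001 = 282144000/1001 ≈ 281862.1379.
Complete frames: 281862.

281862 frames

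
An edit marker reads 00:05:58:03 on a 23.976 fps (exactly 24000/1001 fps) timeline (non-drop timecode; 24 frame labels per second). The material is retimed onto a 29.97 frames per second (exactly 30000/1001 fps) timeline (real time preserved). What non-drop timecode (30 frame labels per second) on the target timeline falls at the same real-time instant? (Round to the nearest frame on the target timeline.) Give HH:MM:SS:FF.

00:05:58:04

Source frame index: (0×3600 + 5×60 + 58) × 24 + 3 = 8595.
Real time: 8595 / (24000/1001) = 573573/1600 s.
Target frame: (573573/1600) × (30000/1001) = 42975/4 ≈ 10743.750 → 10744.
At 30 labels/s: frame 10744 → 00:05:58:04.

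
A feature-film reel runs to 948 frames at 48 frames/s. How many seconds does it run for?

19.75 seconds

Running time = 948 / (48) = 19.75 s.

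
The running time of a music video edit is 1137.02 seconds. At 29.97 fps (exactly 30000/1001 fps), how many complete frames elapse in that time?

Frames = 1137.02 × 30000/1001 = 34110600/1001 ≈ 34076.5235.
Complete frames: 34076.

34076 frames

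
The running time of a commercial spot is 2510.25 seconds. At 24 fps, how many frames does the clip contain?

Frames = 2510.25 × 24 = 60246.

60246 frames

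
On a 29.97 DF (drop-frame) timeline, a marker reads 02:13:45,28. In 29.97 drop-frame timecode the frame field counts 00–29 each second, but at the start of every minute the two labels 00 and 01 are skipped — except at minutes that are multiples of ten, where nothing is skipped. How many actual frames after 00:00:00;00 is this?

240538

Complete 10-minute blocks: 13, each 17982 frames → 233766.
Remaining 3 whole minutes in the current block: 1800 + 2 × 1798 = 5396 frames.
Within the current minute: 45 × 30 + 28 − 2 = 1376 (labels ;00/;01 skipped at this minute). Total = 233766 + 5396 + 1376 = 240538.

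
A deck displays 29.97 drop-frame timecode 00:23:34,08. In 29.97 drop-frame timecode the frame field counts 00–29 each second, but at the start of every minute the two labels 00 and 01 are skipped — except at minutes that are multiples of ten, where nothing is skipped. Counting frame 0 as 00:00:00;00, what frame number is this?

As if non-drop at 30 labels/s: (0 × 3600 + 23 × 60 + 34) × 30 + 8 = 42428.
Minute boundaries passed: 23; those not divisible by 10: 23 − 2 = 21; dropped labels = 2 × 21 = 42.
Actual frame index = 42428 − 42 = 42386.

42386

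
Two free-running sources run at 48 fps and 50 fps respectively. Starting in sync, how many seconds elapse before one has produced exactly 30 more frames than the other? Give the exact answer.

15 seconds

The gap grows by |50 − 48| = 2 frames per second.
Time for a 30-frame gap: 30 ÷ (2) = 15 s.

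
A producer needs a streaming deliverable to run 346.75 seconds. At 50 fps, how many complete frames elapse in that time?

17337 frames

Frames = 346.75 × 50 = 34675/2 ≈ 17337.5000.
Complete frames: 17337.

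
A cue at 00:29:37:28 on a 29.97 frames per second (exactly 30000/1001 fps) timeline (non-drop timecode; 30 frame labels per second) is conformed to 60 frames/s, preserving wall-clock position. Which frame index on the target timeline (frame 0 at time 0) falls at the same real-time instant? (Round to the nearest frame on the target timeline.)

Source frame index: (0×3600 + 29×60 + 37) × 30 + 28 = 53338.
Real time: 53338 / (30000/1001) = 26695669/15000 s.
Target frame: (26695669/15000) × (60) = 26695669/250 ≈ 106782.676 → 106783.

frame 106783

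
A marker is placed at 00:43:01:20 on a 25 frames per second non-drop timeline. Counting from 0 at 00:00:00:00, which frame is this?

Total seconds to the label: (0 × 3600 + 43 × 60 + 1) = 2581.
Frame index = 2581 × 25 + 20 = 64545.

frame 64545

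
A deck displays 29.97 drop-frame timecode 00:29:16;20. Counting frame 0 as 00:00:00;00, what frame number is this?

Complete 10-minute blocks: 2, each 17982 frames → 35964.
Remaining 9 whole minutes in the current block: 1800 + 8 × 1798 = 16184 frames.
Within the current minute: 16 × 30 + 20 − 2 = 498 (labels ;00/;01 skipped at this minute). Total = 35964 + 16184 + 498 = 52646.

52646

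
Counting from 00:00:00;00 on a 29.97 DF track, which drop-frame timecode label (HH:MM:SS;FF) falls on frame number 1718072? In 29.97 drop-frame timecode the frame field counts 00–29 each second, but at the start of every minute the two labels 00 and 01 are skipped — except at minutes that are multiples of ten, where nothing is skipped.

15:55:26;12

Each 10-minute DF block holds 10 × 60 × 30 − 9 × 2 = 17982 frames. 1718072 ÷ 17982 → 95 full blocks, remainder 9782.
Within the partial block the first minute is 1800 frames and each further minute 1798, so 5 further minute boundaries passed. Total skipped labels = 18 × 95 + 2 × 5 = 1720.
Non-drop label index = 1718072 + 1720 = 1719792; at 30 labels/s that is 15:55:26:12, i.e. DF 15:55:26;12.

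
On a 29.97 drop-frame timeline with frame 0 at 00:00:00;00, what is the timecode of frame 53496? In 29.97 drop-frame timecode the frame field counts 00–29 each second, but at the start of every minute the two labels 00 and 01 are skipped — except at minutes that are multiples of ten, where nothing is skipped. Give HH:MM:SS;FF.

Ten DF minutes hold 17982 frames, so frame 53496 lies in block 2 (frames 35964–53945) with 17532 frames into that block.
The block's first minute is 1800 frames and the rest 1798 each; 17532 frames reaches minute 9, so 2 × 18 + 9 × 2 = 54 labels have been skipped so far.
Adding those back, label number 53496 + 54 = 53550 at 30 labels/s is 1785 s + 0 f = 0 h 29 min 45 s frame 0, i.e. 00:29:45;00.

00:29:45;00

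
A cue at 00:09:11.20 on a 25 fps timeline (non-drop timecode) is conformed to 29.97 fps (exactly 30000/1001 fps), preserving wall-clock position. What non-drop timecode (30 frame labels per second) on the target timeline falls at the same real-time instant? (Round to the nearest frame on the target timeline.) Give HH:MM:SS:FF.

00:09:11:07

Source frame index: (0×3600 + 9×60 + 11) × 25 + 20 = 13795.
Real time: 13795 / (25) = 2759/5 s.
Target frame: (2759/5) × (30000/1001) = 16554000/1001 ≈ 16537.463 → 16537.
At 30 labels/s: frame 16537 → 00:09:11:07.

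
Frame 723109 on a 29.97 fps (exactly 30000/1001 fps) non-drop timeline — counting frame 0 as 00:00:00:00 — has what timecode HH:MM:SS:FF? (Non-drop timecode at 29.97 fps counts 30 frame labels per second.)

723109 ÷ 30 = 24103 full seconds, remainder 19 frames.
24103 s = 6 h 41 min 43 s.
Timecode: 06:41:43:19.

06:41:43:19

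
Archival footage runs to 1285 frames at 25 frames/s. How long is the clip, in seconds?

Running time = 1285 / (25) = 51.4 s.

51.4 seconds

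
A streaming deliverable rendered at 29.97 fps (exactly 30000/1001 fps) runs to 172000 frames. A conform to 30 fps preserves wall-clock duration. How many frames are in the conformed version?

172172 frames

Target frames = source frames × (target rate / source rate) = 172000 × (30)/(30000/1001) = 172000 × 1001/1000 = 172172.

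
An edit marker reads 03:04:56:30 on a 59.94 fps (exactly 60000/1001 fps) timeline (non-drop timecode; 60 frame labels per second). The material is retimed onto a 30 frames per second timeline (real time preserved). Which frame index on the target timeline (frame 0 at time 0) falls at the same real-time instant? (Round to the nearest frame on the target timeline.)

Source frame index: (3×3600 + 4×60 + 56) × 60 + 30 = 665790.
Real time: 665790 / (60000/1001) = 22215193/2000 s.
Target frame: (22215193/2000) × (30) = 66645579/200 ≈ 333227.895 → 333228.

frame 333228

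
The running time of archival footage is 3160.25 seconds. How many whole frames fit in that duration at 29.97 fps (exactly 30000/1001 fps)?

Frames = 3160.25 × 30000/1001 = 94807500/1001 ≈ 94712.7872.
Complete frames: 94712.

94712 frames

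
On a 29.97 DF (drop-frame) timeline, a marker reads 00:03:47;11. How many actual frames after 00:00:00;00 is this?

6815

As if non-drop at 30 labels/s: (0 × 3600 + 3 × 60 + 47) × 30 + 11 = 6821.
Minute boundaries passed: 3; those not divisible by 10: 3 − 0 = 3; dropped labels = 2 × 3 = 6.
Actual frame index = 6821 − 6 = 6815.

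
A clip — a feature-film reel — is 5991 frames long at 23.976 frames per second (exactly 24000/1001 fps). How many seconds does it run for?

249.874625 seconds

Running time = 5991 / (24000/1001) = 249.874625 s.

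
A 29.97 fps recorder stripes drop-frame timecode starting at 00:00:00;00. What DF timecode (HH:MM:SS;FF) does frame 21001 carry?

00:11:40;21

Ten DF minutes hold 17982 frames, so frame 21001 lies in block 1 (frames 17982–35963) with 3019 frames into that block.
The block's first minute is 1800 frames and the rest 1798 each; 3019 frames reaches minute 1, so 1 × 18 + 1 × 2 = 20 labels have been skipped so far.
Adding those back, label number 21001 + 20 = 21021 at 30 labels/s is 700 s + 21 f = 0 h 11 min 40 s frame 21, i.e. 00:11:40;21.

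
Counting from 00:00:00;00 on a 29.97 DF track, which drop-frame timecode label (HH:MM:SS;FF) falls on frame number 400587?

Each 10-minute DF block holds 10 × 60 × 30 − 9 × 2 = 17982 frames. 400587 ÷ 17982 → 22 full blocks, remainder 4983.
Within the partial block the first minute is 1800 frames and each further minute 1798, so 2 further minute boundaries passed. Total skipped labels = 18 × 22 + 2 × 2 = 400.
Non-drop label index = 400587 + 400 = 400987; at 30 labels/s that is 03:42:46:07, i.e. DF 03:42:46;07.

03:42:46;07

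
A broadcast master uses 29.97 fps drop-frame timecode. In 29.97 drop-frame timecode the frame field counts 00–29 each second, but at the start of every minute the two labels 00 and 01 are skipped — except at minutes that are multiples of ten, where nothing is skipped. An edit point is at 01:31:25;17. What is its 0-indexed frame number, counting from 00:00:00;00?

As if non-drop at 30 labels/s: (1 × 3600 + 31 × 60 + 25) × 30 + 17 = 164567.
Minute boundaries passed: 91; those not divisible by 10: 91 − 9 = 82; dropped labels = 2 × 82 = 164.
Actual frame index = 164567 − 164 = 164403.

164403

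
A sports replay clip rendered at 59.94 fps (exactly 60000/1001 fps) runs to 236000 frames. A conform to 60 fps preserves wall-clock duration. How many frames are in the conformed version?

236236 frames

Target frames = source frames × (target rate / source rate) = 236000 × (60)/(60000/1001) = 236000 × 1001/1000 = 236236.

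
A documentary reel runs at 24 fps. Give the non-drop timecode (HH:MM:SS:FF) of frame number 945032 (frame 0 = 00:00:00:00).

10:56:16:08

945032 ÷ 24 = 39376 full seconds, remainder 8 frames.
39376 s = 10 h 56 min 16 s.
Timecode: 10:56:16:08.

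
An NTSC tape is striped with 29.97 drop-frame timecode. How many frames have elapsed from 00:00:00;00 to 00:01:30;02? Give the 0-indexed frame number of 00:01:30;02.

As if non-drop at 30 labels/s: (0 × 3600 + 1 × 60 + 30) × 30 + 2 = 2702.
Minute boundaries passed: 1; those not divisible by 10: 1 − 0 = 1; dropped labels = 2 × 1 = 2.
Actual frame index = 2702 − 2 = 2700.

2700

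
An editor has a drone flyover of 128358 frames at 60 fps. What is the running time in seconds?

Running time = 128358 / (60) = 2139.3 s.

2139.3 seconds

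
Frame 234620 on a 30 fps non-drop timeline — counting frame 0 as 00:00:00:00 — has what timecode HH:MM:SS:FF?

02:10:20:20

234620 ÷ 30 = 7820 full seconds, remainder 20 frames.
7820 s = 2 h 10 min 20 s.
Timecode: 02:10:20:20.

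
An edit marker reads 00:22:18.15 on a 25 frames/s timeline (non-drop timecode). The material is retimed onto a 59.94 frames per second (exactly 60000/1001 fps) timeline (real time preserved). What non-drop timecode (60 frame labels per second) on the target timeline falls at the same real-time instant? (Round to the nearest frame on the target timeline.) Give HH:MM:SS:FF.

00:22:17:16

Source frame index: (0×3600 + 22×60 + 18) × 25 + 15 = 33465.
Real time: 33465 / (25) = 6693/5 s.
Target frame: (6693/5) × (60000/1001) = 80316000/1001 ≈ 80235.764 → 80236.
At 60 labels/s: frame 80236 → 00:22:17:16.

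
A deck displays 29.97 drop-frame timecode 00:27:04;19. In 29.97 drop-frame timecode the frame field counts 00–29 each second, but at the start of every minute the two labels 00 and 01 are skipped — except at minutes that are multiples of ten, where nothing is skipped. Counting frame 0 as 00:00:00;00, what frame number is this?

As if non-drop at 30 labels/s: (0 × 3600 + 27 × 60 + 4) × 30 + 19 = 48739.
Minute boundaries passed: 27; those not divisible by 10: 27 − 2 = 25; dropped labels = 2 × 25 = 50.
Actual frame index = 48739 − 50 = 48689.

48689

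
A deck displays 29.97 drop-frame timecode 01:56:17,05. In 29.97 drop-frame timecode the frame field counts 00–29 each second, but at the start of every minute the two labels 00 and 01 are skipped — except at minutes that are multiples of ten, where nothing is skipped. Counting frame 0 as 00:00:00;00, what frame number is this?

209105

Complete 10-minute blocks: 11, each 17982 frames → 197802.
Remaining 6 whole minutes in the current block: 1800 + 5 × 1798 = 10790 frames.
Within the current minute: 17 × 30 + 5 − 2 = 513 (labels ;00/;01 skipped at this minute). Total = 197802 + 10790 + 513 = 209105.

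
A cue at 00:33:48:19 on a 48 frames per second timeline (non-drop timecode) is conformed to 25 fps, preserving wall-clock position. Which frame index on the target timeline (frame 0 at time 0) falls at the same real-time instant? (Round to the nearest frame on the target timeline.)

frame 50710

Source frame index: (0×3600 + 33×60 + 48) × 48 + 19 = 97363.
Real time: 97363 / (48) = 97363/48 s.
Target frame: (97363/48) × (25) = 2434075/48 ≈ 50709.896 → 50710.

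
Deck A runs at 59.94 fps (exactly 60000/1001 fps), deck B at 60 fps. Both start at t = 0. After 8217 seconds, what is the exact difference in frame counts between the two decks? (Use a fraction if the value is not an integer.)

44820/91 frames

A emits 60000/1001 × 8217 = 44820000/91 frames; B emits 60 × 8217 = 493020.
Difference = 44820/91 frames (≈ 492.5275); B is ahead of A.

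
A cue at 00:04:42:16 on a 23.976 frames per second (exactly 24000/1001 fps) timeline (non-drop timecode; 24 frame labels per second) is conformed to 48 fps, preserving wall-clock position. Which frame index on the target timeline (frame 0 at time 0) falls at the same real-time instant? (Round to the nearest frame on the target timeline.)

Source frame index: (0×3600 + 4×60 + 42) × 24 + 16 = 6784.
Real time: 6784 / (24000/1001) = 106106/375 s.
Target frame: (106106/375) × (48) = 1697696/125 ≈ 13581.568 → 13582.

frame 13582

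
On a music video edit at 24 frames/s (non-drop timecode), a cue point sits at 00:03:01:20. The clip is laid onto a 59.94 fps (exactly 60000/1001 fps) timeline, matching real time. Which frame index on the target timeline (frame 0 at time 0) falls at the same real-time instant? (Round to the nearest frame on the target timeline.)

Source frame index: (0×3600 + 3×60 + 1) × 24 + 20 = 4364.
Real time: 4364 / (24) = 1091/6 s.
Target frame: (1091/6) × (60000/1001) = 10910000/1001 ≈ 10899.101 → 10899.

frame 10899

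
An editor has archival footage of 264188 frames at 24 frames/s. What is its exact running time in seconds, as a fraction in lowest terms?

66047/6 seconds

Running time = 264188 ÷ (24) = 264188 × 1/24 = 66047/6 s.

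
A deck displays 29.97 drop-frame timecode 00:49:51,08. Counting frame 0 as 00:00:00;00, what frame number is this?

As if non-drop at 30 labels/s: (0 × 3600 + 49 × 60 + 51) × 30 + 8 = 89738.
Minute boundaries passed: 49; those not divisible by 10: 49 − 4 = 45; dropped labels = 2 × 45 = 90.
Actual frame index = 89738 − 90 = 89648.

89648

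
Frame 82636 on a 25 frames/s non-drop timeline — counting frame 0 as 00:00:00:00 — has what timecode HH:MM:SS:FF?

82636 ÷ 25 = 3305 full seconds, remainder 11 frames.
3305 s = 0 h 55 min 5 s.
Timecode: 00:55:05:11.

00:55:05:11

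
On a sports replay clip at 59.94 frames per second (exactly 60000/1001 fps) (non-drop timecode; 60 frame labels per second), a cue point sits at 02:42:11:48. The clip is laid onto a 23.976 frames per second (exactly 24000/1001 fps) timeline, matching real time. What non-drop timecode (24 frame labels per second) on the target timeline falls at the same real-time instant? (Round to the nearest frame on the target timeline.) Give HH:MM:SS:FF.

02:42:11:19

Source frame index: (2×3600 + 42×60 + 11) × 60 + 48 = 583908.
Real time: 583908 / (60000/1001) = 48707659/5000 s.
Target frame: (48707659/5000) × (24000/1001) = 1167816/5 ≈ 233563.200 → 233563.
At 24 labels/s: frame 233563 → 02:42:11:19.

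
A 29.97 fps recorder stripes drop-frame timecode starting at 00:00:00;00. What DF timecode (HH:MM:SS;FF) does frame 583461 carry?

05:24:28;05

Each 10-minute DF block holds 10 × 60 × 30 − 9 × 2 = 17982 frames. 583461 ÷ 17982 → 32 full blocks, remainder 8037.
Within the partial block the first minute is 1800 frames and each further minute 1798, so 4 further minute boundaries passed. Total skipped labels = 18 × 32 + 2 × 4 = 584.
Non-drop label index = 583461 + 584 = 584045; at 30 labels/s that is 05:24:28:05, i.e. DF 05:24:28;05.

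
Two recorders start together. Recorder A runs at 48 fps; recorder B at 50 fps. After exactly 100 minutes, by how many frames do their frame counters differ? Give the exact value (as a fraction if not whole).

100 min = 6000 s.
A emits 48 × 6000 = 288000 frames; B emits 50 × 6000 = 300000.
Difference = 12000 frames; B is ahead of A.

12000 frames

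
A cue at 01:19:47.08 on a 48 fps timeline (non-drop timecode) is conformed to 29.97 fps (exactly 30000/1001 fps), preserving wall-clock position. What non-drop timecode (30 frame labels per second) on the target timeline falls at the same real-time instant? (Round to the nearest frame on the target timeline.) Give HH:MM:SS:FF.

01:19:42:12

Source frame index: (1×3600 + 19×60 + 47) × 48 + 8 = 229784.
Real time: 229784 / (48) = 28723/6 s.
Target frame: (28723/6) × (30000/1001) = 143615000/1001 ≈ 143471.528 → 143472.
At 30 labels/s: frame 143472 → 01:19:42:12.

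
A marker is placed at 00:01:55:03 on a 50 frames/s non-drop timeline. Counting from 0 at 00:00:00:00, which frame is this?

5753

Total seconds to the label: (0 × 3600 + 1 × 60 + 55) = 115.
Frame index = 115 × 50 + 3 = 5753.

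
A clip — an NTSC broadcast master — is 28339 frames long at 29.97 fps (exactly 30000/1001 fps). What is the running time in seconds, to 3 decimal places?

945.578 seconds

Running time = 28339 × 1001/30000 = 28367339/30000 s ≈ 945.578 s.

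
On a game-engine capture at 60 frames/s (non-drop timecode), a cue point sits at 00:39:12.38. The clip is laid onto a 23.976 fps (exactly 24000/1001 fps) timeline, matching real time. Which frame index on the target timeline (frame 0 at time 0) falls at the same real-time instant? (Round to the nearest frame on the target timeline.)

Source frame index: (0×3600 + 39×60 + 12) × 60 + 38 = 141158.
Real time: 141158 / (60) = 70579/30 s.
Target frame: (70579/30) × (24000/1001) = 56463200/1001 ≈ 56406.793 → 56407.

frame 56407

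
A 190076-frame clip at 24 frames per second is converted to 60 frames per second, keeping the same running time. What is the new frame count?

475190 frames

Target frames = source frames × (target rate / source rate) = 190076 × (60)/(24) = 190076 × 5/2 = 475190.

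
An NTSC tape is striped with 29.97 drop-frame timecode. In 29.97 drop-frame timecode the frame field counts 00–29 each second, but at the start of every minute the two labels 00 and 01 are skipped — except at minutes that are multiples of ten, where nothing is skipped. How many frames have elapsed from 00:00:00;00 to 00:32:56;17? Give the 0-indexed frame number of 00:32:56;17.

Complete 10-minute blocks: 3, each 17982 frames → 53946.
Remaining 2 whole minutes in the current block: 1800 + 1 × 1798 = 3598 frames.
Within the current minute: 56 × 30 + 17 − 2 = 1695 (labels ;00/;01 skipped at this minute). Total = 53946 + 3598 + 1695 = 59239.

59239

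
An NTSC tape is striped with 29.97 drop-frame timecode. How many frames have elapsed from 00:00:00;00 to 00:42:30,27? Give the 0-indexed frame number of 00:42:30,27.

76451

Complete 10-minute blocks: 4, each 17982 frames → 71928.
Remaining 2 whole minutes in the current block: 1800 + 1 × 1798 = 3598 frames.
Within the current minute: 30 × 30 + 27 − 2 = 925 (labels ;00/;01 skipped at this minute). Total = 71928 + 3598 + 925 = 76451.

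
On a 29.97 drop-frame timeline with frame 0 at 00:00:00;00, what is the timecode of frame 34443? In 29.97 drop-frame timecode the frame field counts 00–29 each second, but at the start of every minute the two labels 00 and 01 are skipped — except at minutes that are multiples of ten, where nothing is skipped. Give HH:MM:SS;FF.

Ten DF minutes hold 17982 frames, so frame 34443 lies in block 1 (frames 17982–35963) with 16461 frames into that block.
The block's first minute is 1800 frames and the rest 1798 each; 16461 frames reaches minute 9, so 1 × 18 + 9 × 2 = 36 labels have been skipped so far.
Adding those back, label number 34443 + 36 = 34479 at 30 labels/s is 1149 s + 9 f = 0 h 19 min 9 s frame 9, i.e. 00:19:09;09.

00:19:09;09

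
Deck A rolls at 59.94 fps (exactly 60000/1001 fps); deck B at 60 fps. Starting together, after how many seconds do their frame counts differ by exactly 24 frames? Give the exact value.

The gap grows by |60 − 60000/1001| = 60/1001 frames per second.
Time for a 24-frame gap: 24 ÷ (60/1001) = 400.4 s.

400.4 seconds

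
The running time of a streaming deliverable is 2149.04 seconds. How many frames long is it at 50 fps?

Frames = 2149.04 × 50 = 107452.

107452 frames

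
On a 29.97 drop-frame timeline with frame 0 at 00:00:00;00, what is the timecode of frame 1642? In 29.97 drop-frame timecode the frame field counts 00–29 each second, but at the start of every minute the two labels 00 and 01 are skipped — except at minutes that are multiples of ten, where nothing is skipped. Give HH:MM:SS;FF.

00:00:54;22

Ten DF minutes hold 17982 frames, so frame 1642 lies in block 0 (frames 0–17981) with 1642 frames into that block.
The block's first minute is 1800 frames and the rest 1798 each; 1642 frames reaches minute 0, so 0 × 18 + 0 × 2 = 0 labels have been skipped so far.
Adding those back, label number 1642 + 0 = 1642 at 30 labels/s is 54 s + 22 f = 0 h 0 min 54 s frame 22, i.e. 00:00:54;22.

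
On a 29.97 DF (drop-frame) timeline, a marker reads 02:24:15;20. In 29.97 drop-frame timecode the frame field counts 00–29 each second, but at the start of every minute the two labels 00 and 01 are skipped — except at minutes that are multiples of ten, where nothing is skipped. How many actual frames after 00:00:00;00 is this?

As if non-drop at 30 labels/s: (2 × 3600 + 24 × 60 + 15) × 30 + 20 = 259670.
Minute boundaries passed: 144; those not divisible by 10: 144 − 14 = 130; dropped labels = 2 × 130 = 260.
Actual frame index = 259670 − 260 = 259410.

259410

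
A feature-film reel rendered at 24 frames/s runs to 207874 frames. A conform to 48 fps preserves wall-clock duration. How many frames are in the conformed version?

415748 frames

Target frames = source frames × (target rate / source rate) = 207874 × (48)/(24) = 207874 × 2 = 415748.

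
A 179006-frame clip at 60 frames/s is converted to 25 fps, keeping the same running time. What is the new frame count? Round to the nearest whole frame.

Frames at target rate = 179006 × (25) / (60) = 447515/6 ≈ 74585.833.
Nearest whole frame: 74586.

74586 frames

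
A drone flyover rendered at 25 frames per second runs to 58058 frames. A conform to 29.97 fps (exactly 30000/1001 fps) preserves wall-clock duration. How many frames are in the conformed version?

Target frames = source frames × (target rate / source rate) = 58058 × (30000/1001)/(25) = 58058 × 1200/1001 = 69600.

69600 frames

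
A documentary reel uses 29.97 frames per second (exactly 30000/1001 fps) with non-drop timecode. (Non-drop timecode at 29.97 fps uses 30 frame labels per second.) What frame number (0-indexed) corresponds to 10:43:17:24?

frame 1157934

Total seconds to the label: (10 × 3600 + 43 × 60 + 17) = 38597.
Frame index = 38597 × 30 + 24 = 1157934.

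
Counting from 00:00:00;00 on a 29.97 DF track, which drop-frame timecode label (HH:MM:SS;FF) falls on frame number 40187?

00:22:20;27

Each 10-minute DF block holds 10 × 60 × 30 − 9 × 2 = 17982 frames. 40187 ÷ 17982 → 2 full blocks, remainder 4223.
Within the partial block the first minute is 1800 frames and each further minute 1798, so 2 further minute boundaries passed. Total skipped labels = 18 × 2 + 2 × 2 = 40.
Non-drop label index = 40187 + 40 = 40227; at 30 labels/s that is 00:22:20:27, i.e. DF 00:22:20;27.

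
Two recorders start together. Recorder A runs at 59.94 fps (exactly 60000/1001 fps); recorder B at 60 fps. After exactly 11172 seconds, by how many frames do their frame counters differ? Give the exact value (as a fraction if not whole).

95760/143 frames

A emits 60000/1001 × 11172 = 95760000/143 frames; B emits 60 × 11172 = 670320.
Difference = 95760/143 frames (≈ 669.6503); B is ahead of A.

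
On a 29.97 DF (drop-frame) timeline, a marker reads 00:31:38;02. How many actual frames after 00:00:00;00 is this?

As if non-drop at 30 labels/s: (0 × 3600 + 31 × 60 + 38) × 30 + 2 = 56942.
Minute boundaries passed: 31; those not divisible by 10: 31 − 3 = 28; dropped labels = 2 × 28 = 56.
Actual frame index = 56942 − 56 = 56886.

56886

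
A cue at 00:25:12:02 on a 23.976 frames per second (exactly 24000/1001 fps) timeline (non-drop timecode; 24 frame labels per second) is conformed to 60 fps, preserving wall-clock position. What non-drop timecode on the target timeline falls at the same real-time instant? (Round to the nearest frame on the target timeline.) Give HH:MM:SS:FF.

Source frame index: (0×3600 + 25×60 + 12) × 24 + 2 = 36290.
Real time: 36290 / (24000/1001) = 3632629/2400 s.
Target frame: (3632629/2400) × (60) = 3632629/40 ≈ 90815.725 → 90816.
At 60 labels/s: frame 90816 → 00:25:13:36.

00:25:13:36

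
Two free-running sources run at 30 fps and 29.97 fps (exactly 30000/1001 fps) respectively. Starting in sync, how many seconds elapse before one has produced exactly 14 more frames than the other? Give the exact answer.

7007/15 seconds

The gap grows by |30000/1001 − 30| = 30/1001 frames per second.
Time for a 14-frame gap: 14 ÷ (30/1001) = 7007/15 s.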